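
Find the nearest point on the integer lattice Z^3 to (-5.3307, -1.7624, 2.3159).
(-5, -2, 2)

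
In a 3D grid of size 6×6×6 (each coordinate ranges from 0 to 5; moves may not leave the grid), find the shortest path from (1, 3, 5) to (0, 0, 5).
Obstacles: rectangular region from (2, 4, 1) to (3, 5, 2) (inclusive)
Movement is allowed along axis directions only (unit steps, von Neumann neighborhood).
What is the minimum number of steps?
4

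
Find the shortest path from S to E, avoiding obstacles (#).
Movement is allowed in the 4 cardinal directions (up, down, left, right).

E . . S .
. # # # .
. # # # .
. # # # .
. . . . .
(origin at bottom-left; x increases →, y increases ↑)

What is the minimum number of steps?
3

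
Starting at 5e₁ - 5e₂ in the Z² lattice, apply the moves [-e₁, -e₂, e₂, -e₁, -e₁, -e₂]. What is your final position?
(2, -6)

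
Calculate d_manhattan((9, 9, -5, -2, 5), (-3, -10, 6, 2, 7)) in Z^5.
48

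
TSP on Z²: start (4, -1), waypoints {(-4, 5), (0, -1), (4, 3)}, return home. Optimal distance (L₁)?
28
(one optimal route: (4, -1) → (0, -1) → (-4, 5) → (4, 3) → (4, -1))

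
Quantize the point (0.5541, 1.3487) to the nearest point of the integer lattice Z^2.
(1, 1)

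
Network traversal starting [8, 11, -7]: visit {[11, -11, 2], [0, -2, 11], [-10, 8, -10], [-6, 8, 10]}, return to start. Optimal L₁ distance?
128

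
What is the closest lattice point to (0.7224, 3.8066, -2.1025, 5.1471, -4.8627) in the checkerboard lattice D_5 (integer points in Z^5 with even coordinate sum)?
(0, 4, -2, 5, -5)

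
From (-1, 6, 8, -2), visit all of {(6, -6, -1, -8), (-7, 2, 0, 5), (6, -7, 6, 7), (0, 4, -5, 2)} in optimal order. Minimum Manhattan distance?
90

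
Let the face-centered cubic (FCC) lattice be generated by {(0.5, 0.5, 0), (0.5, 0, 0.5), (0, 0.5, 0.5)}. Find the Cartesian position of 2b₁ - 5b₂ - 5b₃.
(-1.5, -1.5, -5)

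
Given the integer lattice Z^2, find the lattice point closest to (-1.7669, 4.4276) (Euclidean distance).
(-2, 4)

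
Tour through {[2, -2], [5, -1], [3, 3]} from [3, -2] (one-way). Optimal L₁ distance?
11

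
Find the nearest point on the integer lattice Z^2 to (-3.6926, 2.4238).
(-4, 2)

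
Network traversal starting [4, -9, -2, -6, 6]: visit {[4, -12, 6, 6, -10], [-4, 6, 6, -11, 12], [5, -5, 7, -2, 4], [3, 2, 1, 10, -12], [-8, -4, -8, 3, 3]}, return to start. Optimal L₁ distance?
218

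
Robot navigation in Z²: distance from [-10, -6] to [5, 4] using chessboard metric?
15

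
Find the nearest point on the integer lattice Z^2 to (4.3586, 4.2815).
(4, 4)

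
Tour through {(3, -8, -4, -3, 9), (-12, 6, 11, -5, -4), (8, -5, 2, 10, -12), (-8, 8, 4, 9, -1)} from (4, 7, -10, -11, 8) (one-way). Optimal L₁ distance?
152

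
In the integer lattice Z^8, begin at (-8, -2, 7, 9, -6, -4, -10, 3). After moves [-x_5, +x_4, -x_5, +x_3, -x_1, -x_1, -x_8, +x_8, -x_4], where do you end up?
(-10, -2, 8, 9, -8, -4, -10, 3)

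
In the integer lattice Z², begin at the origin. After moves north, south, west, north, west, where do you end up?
(-2, 1)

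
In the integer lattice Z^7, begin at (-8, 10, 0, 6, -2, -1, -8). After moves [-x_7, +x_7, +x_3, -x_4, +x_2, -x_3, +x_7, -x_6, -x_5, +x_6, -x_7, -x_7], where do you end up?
(-8, 11, 0, 5, -3, -1, -9)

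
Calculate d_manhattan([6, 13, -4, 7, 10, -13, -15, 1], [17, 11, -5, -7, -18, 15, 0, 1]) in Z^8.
99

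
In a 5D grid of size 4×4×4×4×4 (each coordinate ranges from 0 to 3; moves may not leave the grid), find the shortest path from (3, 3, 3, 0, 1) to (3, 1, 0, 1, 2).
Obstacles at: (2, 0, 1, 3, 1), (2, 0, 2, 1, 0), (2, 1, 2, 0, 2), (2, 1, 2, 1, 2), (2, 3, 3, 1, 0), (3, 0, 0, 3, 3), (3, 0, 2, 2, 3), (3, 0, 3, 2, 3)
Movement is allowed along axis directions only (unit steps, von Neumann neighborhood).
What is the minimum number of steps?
7
(one shortest path: (3, 3, 3, 0, 1) → (3, 2, 3, 0, 1) → (3, 1, 3, 0, 1) → (3, 1, 2, 0, 1) → (3, 1, 1, 0, 1) → (3, 1, 0, 0, 1) → (3, 1, 0, 1, 1) → (3, 1, 0, 1, 2))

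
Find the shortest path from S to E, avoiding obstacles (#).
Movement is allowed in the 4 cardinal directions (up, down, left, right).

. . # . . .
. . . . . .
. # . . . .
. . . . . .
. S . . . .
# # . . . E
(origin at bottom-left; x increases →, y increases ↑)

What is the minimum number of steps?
5
(one shortest path: (1, 1) → (2, 1) → (3, 1) → (4, 1) → (5, 1) → (5, 0))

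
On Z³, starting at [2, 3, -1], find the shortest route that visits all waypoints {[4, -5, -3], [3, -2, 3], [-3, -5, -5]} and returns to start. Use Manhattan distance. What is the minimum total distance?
46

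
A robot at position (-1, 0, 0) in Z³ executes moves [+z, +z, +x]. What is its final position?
(0, 0, 2)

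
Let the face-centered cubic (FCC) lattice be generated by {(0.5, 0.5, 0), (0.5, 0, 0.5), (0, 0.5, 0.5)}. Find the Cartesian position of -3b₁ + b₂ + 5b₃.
(-1, 1, 3)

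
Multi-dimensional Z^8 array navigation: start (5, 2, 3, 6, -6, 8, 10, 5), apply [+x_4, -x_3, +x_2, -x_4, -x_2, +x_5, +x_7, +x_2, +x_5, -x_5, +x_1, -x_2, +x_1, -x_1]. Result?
(6, 2, 2, 6, -5, 8, 11, 5)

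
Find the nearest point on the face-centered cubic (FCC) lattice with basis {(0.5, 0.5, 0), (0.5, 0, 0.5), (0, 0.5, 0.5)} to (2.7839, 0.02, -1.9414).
(3, 0, -2)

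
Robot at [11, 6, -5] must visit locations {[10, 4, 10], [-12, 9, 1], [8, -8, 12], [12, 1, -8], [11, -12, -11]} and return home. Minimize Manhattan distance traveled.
140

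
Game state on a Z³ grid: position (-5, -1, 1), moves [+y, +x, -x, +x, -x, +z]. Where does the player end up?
(-5, 0, 2)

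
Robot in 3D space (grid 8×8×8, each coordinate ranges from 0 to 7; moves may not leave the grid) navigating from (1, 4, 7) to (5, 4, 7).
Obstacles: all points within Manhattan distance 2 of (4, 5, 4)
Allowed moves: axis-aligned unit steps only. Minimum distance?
4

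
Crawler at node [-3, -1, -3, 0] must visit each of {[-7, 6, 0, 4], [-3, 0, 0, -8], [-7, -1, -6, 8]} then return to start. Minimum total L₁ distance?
66
(one optimal route: (-3, -1, -3, 0) → (-3, 0, 0, -8) → (-7, 6, 0, 4) → (-7, -1, -6, 8) → (-3, -1, -3, 0))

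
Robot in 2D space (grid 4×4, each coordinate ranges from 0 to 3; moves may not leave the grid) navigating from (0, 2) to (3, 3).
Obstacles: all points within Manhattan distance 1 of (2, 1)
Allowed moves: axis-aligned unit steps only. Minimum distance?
4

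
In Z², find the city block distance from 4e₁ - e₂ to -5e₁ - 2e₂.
10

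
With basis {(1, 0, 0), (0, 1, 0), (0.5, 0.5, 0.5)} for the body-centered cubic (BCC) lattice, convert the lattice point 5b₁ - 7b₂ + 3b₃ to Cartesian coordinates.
(6.5, -5.5, 1.5)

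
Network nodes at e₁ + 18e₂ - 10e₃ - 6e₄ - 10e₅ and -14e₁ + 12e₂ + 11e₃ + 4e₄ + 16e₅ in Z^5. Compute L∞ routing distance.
26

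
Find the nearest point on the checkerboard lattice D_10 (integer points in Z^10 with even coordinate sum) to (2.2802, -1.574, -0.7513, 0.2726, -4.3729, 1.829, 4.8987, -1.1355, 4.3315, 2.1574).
(2, -1, -1, 0, -4, 2, 5, -1, 4, 2)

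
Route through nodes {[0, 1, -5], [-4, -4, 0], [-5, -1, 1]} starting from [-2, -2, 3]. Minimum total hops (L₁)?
25
(one optimal route: (-2, -2, 3) → (-4, -4, 0) → (-5, -1, 1) → (0, 1, -5))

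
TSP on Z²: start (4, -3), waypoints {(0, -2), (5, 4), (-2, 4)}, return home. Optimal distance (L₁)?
28
(one optimal route: (4, -3) → (0, -2) → (-2, 4) → (5, 4) → (4, -3))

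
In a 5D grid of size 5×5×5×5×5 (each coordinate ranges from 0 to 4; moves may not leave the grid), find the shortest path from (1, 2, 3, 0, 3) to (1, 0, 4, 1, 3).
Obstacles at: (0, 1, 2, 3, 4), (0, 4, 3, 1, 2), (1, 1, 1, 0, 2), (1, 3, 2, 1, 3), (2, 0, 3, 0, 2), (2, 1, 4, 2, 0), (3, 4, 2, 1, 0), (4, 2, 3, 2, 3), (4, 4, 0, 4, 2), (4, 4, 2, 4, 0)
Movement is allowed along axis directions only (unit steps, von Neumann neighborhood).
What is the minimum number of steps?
4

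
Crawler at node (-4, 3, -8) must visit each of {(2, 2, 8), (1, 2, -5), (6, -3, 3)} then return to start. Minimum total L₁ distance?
64
(one optimal route: (-4, 3, -8) → (2, 2, 8) → (6, -3, 3) → (1, 2, -5) → (-4, 3, -8))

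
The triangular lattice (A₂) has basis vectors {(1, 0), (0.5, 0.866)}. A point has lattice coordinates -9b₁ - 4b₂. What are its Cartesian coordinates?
(-11, -3.464)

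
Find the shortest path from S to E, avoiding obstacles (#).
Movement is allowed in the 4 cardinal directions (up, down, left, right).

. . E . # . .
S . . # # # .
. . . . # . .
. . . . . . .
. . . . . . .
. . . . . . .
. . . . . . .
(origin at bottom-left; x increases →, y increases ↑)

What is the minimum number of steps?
3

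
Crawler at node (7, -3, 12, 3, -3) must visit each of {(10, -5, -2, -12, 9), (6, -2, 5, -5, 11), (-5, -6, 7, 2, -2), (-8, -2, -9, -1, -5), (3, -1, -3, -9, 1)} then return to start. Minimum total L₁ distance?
160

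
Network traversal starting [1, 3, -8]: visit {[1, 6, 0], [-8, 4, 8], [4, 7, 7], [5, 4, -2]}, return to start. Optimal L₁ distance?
70
(one optimal route: (1, 3, -8) → (1, 6, 0) → (-8, 4, 8) → (4, 7, 7) → (5, 4, -2) → (1, 3, -8))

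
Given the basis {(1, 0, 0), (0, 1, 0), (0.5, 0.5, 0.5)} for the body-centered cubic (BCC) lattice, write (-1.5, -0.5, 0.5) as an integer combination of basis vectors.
-2b₁ - b₂ + b₃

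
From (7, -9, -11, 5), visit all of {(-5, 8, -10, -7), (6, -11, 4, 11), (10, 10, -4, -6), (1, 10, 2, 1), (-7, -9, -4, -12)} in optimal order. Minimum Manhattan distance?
138
(one optimal route: (7, -9, -11, 5) → (6, -11, 4, 11) → (1, 10, 2, 1) → (10, 10, -4, -6) → (-5, 8, -10, -7) → (-7, -9, -4, -12))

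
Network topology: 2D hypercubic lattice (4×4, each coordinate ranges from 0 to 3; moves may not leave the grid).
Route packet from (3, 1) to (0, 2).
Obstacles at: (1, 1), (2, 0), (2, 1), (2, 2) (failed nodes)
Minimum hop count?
6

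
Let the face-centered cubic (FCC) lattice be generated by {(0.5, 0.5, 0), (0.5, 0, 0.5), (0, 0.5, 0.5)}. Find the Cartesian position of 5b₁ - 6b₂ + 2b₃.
(-0.5, 3.5, -2)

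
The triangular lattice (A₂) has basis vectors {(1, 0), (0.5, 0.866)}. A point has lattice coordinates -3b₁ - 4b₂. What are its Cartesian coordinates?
(-5, -3.464)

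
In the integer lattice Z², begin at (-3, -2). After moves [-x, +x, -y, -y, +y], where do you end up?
(-3, -3)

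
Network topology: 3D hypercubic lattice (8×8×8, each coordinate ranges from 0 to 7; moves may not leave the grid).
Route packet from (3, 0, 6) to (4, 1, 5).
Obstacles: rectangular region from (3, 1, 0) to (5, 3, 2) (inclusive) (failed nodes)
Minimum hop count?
3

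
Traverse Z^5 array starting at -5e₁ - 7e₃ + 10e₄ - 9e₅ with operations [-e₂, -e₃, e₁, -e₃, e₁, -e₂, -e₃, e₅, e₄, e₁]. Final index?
(-2, -2, -10, 11, -8)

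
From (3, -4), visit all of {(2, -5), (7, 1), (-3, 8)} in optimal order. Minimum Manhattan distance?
30
(one optimal route: (3, -4) → (2, -5) → (7, 1) → (-3, 8))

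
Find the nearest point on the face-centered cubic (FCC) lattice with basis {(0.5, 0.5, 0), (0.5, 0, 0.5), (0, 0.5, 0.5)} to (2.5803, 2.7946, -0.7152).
(2.5, 3, -0.5)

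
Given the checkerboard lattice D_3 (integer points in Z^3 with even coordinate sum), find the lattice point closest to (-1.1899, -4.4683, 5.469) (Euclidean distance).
(-1, -4, 5)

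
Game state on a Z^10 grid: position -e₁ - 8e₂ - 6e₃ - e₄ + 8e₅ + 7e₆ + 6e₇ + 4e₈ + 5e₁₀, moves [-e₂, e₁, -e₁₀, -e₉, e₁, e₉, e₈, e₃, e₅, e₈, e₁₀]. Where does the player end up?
(1, -9, -5, -1, 9, 7, 6, 6, 0, 5)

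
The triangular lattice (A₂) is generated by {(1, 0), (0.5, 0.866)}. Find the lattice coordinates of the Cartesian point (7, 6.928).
3b₁ + 8b₂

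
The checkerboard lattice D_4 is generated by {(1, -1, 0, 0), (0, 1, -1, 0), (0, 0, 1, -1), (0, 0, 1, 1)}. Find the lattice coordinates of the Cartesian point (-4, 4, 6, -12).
-4b₁ + 9b₃ - 3b₄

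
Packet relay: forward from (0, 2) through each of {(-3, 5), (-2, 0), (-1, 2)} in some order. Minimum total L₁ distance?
10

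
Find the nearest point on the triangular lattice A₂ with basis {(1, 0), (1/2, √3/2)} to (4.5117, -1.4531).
(5, -1.732)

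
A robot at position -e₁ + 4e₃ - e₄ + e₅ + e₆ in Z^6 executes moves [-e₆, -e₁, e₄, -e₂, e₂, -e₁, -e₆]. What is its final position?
(-3, 0, 4, 0, 1, -1)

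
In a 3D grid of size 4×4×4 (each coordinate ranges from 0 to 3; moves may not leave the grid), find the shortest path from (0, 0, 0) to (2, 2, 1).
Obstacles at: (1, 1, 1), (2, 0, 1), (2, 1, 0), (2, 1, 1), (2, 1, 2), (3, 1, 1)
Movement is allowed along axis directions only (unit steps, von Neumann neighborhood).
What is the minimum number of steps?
5
(one shortest path: (0, 0, 0) → (1, 0, 0) → (1, 1, 0) → (1, 2, 0) → (2, 2, 0) → (2, 2, 1))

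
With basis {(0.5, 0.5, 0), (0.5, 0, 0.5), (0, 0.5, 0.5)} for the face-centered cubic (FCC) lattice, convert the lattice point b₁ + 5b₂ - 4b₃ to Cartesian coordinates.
(3, -1.5, 0.5)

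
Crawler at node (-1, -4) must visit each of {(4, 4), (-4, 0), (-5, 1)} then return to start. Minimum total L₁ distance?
34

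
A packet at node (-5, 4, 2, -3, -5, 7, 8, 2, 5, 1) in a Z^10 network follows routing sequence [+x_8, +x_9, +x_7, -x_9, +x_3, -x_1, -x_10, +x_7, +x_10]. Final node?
(-6, 4, 3, -3, -5, 7, 10, 3, 5, 1)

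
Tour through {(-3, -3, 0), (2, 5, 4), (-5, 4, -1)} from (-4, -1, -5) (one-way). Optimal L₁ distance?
31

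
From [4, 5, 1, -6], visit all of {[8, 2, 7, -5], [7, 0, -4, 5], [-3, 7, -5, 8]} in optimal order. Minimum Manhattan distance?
59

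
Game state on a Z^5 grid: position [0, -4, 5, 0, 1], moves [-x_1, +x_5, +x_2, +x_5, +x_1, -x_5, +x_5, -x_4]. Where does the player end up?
(0, -3, 5, -1, 3)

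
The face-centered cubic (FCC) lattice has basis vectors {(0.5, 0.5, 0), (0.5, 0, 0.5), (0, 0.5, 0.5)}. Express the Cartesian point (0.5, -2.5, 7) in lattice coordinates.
-9b₁ + 10b₂ + 4b₃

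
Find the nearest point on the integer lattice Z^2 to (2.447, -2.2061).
(2, -2)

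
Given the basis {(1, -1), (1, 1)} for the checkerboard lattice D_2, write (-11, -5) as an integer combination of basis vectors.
-3b₁ - 8b₂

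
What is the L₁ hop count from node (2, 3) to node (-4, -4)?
13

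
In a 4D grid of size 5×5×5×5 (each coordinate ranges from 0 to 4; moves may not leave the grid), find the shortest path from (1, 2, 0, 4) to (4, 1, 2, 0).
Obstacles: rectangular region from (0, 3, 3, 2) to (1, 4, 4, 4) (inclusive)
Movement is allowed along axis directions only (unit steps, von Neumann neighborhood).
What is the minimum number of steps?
10
(one shortest path: (1, 2, 0, 4) → (2, 2, 0, 4) → (3, 2, 0, 4) → (4, 2, 0, 4) → (4, 1, 0, 4) → (4, 1, 1, 4) → (4, 1, 2, 4) → (4, 1, 2, 3) → (4, 1, 2, 2) → (4, 1, 2, 1) → (4, 1, 2, 0))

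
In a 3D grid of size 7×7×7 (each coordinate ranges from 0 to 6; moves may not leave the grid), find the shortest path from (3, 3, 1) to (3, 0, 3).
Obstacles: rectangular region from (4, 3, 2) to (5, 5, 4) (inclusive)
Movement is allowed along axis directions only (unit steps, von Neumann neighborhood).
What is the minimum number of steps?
5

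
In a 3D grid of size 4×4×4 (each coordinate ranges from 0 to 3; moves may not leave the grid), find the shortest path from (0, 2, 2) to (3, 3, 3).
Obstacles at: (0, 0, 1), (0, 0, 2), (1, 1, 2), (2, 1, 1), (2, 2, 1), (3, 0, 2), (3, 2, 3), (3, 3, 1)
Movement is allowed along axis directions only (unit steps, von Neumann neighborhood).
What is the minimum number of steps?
5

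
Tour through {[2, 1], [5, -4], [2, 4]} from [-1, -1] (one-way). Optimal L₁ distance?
19
(one optimal route: (-1, -1) → (2, 1) → (2, 4) → (5, -4))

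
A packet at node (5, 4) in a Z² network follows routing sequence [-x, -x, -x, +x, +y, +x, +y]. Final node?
(4, 6)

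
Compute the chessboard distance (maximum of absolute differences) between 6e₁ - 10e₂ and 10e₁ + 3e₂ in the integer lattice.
13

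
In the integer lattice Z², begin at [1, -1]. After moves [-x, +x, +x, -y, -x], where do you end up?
(1, -2)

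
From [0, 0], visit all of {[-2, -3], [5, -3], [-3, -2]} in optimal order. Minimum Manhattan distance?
14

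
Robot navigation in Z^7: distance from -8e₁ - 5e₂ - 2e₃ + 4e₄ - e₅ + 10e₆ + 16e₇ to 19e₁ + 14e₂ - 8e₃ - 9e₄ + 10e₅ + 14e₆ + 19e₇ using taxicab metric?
83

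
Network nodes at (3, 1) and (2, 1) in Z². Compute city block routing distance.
1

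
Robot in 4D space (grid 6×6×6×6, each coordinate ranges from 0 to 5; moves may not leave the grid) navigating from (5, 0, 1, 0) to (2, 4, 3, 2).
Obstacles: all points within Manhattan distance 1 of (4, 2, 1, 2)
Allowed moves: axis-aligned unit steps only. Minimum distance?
11
(one shortest path: (5, 0, 1, 0) → (4, 0, 1, 0) → (3, 0, 1, 0) → (2, 0, 1, 0) → (2, 1, 1, 0) → (2, 2, 1, 0) → (2, 3, 1, 0) → (2, 4, 1, 0) → (2, 4, 2, 0) → (2, 4, 3, 0) → (2, 4, 3, 1) → (2, 4, 3, 2))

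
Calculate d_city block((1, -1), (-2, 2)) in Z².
6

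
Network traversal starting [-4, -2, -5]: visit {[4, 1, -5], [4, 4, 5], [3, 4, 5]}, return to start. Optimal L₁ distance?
48
(one optimal route: (-4, -2, -5) → (4, 1, -5) → (4, 4, 5) → (3, 4, 5) → (-4, -2, -5))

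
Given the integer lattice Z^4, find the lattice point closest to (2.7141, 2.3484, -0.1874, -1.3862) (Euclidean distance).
(3, 2, 0, -1)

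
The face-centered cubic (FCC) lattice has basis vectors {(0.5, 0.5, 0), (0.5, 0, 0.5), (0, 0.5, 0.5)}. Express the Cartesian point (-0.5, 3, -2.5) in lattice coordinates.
5b₁ - 6b₂ + b₃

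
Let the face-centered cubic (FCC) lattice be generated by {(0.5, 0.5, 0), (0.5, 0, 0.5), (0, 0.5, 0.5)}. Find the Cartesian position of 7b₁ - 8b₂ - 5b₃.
(-0.5, 1, -6.5)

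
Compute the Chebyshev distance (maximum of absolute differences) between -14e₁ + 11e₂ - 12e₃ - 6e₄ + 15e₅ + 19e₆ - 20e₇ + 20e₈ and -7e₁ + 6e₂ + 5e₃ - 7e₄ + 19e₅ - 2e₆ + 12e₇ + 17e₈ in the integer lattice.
32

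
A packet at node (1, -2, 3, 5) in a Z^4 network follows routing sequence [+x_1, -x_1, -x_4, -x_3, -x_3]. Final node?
(1, -2, 1, 4)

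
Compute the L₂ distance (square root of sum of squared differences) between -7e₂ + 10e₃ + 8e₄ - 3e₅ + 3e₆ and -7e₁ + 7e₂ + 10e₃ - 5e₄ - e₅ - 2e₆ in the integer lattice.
21.0476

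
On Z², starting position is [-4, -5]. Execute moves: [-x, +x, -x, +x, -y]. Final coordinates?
(-4, -6)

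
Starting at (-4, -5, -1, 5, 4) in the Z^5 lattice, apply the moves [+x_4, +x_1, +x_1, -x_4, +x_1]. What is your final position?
(-1, -5, -1, 5, 4)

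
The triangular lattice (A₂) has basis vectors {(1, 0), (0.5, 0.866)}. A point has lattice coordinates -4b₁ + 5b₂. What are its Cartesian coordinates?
(-1.5, 4.33)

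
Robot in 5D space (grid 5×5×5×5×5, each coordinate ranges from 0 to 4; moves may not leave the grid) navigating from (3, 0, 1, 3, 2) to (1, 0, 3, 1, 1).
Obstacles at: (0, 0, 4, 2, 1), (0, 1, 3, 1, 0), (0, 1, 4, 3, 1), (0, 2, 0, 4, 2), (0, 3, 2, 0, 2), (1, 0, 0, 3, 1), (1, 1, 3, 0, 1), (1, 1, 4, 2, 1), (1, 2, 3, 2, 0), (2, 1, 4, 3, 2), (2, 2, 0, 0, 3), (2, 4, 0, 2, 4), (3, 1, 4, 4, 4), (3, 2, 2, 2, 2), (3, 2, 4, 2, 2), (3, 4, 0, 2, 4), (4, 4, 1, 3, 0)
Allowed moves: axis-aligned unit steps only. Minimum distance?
7
(one shortest path: (3, 0, 1, 3, 2) → (2, 0, 1, 3, 2) → (1, 0, 1, 3, 2) → (1, 0, 2, 3, 2) → (1, 0, 3, 3, 2) → (1, 0, 3, 2, 2) → (1, 0, 3, 1, 2) → (1, 0, 3, 1, 1))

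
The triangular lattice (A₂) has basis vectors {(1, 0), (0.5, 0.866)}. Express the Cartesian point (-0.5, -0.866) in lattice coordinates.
-b₂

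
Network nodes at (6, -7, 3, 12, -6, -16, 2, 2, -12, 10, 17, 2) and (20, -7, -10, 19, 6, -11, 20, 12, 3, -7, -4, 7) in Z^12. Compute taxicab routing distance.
137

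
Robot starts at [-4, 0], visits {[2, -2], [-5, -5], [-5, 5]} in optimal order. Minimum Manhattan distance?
26
(one optimal route: (-4, 0) → (-5, 5) → (-5, -5) → (2, -2))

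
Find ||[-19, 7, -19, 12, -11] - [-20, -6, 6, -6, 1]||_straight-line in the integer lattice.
35.5387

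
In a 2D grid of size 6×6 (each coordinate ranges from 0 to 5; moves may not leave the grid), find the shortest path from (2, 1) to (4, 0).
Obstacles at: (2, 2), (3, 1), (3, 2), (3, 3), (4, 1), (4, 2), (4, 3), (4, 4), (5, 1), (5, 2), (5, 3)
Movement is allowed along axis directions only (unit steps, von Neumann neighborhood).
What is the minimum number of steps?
3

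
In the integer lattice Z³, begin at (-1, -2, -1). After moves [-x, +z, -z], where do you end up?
(-2, -2, -1)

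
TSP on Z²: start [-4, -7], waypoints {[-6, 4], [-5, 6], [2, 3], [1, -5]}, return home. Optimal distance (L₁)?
42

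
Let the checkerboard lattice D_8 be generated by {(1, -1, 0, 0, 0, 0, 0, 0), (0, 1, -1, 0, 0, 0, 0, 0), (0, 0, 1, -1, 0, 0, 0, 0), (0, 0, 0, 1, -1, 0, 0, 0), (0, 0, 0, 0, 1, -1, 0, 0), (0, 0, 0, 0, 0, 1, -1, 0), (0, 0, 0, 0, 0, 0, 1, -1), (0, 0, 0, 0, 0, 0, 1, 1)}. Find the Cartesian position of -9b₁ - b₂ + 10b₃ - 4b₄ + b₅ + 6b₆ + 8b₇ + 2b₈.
(-9, 8, 11, -14, 5, 5, 4, -6)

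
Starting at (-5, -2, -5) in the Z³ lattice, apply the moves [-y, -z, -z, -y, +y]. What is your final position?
(-5, -3, -7)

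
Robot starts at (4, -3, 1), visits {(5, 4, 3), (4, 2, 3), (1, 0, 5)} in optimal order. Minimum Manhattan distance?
20
(one optimal route: (4, -3, 1) → (5, 4, 3) → (4, 2, 3) → (1, 0, 5))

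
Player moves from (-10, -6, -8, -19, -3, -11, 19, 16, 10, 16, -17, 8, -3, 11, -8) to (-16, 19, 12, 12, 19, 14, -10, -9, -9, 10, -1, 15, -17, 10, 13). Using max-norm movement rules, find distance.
31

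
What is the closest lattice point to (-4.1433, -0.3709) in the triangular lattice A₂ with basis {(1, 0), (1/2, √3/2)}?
(-4, 0)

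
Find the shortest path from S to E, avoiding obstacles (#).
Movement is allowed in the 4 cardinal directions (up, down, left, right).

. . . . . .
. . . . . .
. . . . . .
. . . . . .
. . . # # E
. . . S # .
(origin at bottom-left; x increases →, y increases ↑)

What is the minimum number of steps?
7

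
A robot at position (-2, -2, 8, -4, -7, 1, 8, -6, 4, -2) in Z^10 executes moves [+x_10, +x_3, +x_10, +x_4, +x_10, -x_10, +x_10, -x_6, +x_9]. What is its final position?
(-2, -2, 9, -3, -7, 0, 8, -6, 5, 1)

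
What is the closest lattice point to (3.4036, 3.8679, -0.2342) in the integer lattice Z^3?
(3, 4, 0)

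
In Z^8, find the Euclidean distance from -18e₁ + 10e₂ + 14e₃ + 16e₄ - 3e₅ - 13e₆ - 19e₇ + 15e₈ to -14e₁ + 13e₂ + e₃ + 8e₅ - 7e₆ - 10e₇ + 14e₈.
26.2488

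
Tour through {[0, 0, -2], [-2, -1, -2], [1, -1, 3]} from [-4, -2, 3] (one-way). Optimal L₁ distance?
16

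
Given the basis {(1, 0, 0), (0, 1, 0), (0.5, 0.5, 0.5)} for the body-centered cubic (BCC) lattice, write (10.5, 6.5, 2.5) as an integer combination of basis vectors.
8b₁ + 4b₂ + 5b₃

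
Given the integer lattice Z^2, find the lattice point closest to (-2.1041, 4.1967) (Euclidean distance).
(-2, 4)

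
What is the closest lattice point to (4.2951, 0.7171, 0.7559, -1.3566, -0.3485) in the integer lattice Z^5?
(4, 1, 1, -1, 0)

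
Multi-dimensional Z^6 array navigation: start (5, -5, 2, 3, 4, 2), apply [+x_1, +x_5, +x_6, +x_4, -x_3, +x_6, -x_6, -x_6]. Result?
(6, -5, 1, 4, 5, 2)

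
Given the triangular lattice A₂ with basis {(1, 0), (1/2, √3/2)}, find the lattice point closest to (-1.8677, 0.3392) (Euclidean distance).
(-2, 0)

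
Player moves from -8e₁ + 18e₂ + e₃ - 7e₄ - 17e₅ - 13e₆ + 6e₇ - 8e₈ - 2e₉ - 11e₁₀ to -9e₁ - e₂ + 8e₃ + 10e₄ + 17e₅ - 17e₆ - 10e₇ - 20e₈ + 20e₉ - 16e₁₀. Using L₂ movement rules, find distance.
52.7352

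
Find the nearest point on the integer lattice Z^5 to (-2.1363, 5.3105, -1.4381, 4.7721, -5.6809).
(-2, 5, -1, 5, -6)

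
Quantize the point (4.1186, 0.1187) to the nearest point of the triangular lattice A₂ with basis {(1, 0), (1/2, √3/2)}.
(4, 0)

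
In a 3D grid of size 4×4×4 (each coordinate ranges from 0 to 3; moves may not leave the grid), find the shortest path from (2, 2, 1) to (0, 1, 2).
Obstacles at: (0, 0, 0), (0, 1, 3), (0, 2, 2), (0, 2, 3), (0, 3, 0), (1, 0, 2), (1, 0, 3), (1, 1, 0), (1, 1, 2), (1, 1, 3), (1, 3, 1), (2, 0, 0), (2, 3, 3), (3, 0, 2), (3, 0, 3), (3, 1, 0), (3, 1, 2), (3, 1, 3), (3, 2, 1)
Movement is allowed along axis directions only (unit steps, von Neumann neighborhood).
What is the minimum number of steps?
4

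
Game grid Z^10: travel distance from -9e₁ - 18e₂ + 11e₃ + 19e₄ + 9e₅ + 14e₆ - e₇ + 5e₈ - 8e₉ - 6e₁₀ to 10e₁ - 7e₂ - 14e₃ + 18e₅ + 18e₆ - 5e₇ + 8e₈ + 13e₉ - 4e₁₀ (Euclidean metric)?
45.111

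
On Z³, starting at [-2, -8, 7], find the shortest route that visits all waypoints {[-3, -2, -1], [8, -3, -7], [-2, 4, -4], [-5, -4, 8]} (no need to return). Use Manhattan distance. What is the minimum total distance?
51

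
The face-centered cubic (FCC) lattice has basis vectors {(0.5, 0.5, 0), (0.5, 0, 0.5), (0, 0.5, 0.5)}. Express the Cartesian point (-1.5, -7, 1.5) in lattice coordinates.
-10b₁ + 7b₂ - 4b₃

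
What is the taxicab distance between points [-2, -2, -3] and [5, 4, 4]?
20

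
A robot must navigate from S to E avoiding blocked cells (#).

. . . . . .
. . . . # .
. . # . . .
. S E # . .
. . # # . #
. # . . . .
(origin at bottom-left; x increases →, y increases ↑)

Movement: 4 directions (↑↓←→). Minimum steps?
1
(one shortest path: (1, 2) → (2, 2))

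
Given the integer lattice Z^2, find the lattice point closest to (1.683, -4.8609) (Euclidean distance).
(2, -5)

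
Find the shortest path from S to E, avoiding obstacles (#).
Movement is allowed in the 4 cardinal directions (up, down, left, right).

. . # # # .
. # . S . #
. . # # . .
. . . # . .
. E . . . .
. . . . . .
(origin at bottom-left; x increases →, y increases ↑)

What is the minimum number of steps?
7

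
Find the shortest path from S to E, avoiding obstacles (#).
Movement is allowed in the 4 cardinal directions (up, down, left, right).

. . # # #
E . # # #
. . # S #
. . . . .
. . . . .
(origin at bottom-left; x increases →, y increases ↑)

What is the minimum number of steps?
6
(one shortest path: (3, 2) → (3, 1) → (2, 1) → (1, 1) → (0, 1) → (0, 2) → (0, 3))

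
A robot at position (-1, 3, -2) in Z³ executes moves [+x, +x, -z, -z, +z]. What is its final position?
(1, 3, -3)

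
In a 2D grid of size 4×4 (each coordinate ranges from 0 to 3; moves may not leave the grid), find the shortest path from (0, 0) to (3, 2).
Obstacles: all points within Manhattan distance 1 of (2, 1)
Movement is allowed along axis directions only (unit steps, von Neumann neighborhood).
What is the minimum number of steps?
7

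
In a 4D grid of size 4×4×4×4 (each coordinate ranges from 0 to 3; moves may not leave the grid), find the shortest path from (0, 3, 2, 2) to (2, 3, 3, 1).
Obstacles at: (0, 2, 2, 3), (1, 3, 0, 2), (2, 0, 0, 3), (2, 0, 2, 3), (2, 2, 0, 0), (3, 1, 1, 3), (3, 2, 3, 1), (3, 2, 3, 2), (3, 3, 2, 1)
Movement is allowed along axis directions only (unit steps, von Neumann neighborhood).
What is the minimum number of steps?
4
(one shortest path: (0, 3, 2, 2) → (1, 3, 2, 2) → (2, 3, 2, 2) → (2, 3, 3, 2) → (2, 3, 3, 1))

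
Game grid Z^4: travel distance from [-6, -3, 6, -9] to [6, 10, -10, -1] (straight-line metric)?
25.1595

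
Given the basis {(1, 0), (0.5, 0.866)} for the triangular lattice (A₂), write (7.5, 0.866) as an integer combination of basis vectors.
7b₁ + b₂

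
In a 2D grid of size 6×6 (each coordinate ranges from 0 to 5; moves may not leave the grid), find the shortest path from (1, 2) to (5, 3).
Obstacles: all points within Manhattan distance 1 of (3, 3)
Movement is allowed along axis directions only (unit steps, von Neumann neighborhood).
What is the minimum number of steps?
7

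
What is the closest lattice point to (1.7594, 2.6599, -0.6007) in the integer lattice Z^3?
(2, 3, -1)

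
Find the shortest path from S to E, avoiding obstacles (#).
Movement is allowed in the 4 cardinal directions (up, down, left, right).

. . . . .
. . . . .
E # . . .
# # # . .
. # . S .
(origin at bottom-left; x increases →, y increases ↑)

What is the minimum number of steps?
7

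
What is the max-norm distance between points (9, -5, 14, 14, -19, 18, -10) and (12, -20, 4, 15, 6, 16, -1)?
25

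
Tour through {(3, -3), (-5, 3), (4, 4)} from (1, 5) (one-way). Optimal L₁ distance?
26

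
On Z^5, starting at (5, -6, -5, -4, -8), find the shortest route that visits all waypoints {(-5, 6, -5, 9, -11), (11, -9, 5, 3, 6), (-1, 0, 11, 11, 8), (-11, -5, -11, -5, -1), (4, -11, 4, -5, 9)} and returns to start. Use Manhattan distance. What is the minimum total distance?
216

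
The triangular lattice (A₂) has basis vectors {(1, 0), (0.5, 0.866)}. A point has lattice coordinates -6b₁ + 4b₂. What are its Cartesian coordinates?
(-4, 3.464)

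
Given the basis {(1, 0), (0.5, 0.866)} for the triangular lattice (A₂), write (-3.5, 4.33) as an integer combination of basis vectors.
-6b₁ + 5b₂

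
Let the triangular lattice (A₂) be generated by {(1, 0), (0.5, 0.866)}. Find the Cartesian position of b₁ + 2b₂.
(2, 1.732)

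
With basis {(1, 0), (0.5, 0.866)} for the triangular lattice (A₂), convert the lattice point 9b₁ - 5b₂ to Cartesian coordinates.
(6.5, -4.33)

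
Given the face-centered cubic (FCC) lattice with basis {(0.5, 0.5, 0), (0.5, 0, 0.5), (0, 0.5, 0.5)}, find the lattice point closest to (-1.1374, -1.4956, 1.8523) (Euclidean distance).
(-1, -1.5, 1.5)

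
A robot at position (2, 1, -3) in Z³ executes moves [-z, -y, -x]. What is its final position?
(1, 0, -4)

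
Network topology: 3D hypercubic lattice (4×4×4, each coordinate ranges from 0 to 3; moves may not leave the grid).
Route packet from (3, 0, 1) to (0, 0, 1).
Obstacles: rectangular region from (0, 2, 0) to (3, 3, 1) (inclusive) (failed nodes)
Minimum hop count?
3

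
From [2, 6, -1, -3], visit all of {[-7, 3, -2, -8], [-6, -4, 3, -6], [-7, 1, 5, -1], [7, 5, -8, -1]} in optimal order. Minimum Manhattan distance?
72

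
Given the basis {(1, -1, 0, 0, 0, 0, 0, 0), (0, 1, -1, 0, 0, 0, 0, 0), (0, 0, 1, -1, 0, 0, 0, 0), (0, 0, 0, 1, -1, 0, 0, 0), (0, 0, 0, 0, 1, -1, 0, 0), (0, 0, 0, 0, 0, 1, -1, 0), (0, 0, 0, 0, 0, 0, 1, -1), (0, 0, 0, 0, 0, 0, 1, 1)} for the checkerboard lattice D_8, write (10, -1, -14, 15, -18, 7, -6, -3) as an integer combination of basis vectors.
10b₁ + 9b₂ - 5b₃ + 10b₄ - 8b₅ - b₆ - 2b₇ - 5b₈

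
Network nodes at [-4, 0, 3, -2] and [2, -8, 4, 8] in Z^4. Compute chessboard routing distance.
10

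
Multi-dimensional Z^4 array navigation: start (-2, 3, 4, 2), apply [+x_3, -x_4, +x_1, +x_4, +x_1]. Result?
(0, 3, 5, 2)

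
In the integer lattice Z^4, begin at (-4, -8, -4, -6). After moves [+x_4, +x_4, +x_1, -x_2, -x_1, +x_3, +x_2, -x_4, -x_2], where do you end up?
(-4, -9, -3, -5)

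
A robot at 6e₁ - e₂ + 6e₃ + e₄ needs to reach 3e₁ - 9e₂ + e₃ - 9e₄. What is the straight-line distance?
14.0712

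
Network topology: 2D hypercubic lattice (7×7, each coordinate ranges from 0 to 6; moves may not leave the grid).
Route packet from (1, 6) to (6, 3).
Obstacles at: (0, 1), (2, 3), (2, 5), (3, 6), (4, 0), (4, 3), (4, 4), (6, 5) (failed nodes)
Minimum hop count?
10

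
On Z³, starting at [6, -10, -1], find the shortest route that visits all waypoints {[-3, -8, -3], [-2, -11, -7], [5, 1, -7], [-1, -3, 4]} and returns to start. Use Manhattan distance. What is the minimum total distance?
76
(one optimal route: (6, -10, -1) → (-2, -11, -7) → (-3, -8, -3) → (-1, -3, 4) → (5, 1, -7) → (6, -10, -1))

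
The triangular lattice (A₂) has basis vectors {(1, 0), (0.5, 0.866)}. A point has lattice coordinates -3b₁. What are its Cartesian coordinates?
(-3, 0)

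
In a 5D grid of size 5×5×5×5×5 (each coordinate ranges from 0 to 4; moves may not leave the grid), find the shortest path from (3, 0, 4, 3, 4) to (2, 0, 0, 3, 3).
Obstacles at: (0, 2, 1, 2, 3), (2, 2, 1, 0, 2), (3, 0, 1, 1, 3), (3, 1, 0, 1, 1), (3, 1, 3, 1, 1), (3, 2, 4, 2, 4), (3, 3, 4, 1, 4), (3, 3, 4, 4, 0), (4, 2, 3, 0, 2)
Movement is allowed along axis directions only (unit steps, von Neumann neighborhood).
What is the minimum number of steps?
6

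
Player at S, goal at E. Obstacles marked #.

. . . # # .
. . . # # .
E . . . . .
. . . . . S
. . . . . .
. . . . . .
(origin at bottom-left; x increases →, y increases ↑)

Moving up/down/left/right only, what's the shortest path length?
6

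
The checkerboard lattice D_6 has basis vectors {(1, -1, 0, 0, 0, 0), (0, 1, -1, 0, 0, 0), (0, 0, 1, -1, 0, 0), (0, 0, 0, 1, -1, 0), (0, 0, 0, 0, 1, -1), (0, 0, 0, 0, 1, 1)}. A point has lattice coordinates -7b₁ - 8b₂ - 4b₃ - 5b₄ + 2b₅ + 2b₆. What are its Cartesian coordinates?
(-7, -1, 4, -1, 9, 0)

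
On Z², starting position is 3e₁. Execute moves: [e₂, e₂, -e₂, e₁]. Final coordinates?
(4, 1)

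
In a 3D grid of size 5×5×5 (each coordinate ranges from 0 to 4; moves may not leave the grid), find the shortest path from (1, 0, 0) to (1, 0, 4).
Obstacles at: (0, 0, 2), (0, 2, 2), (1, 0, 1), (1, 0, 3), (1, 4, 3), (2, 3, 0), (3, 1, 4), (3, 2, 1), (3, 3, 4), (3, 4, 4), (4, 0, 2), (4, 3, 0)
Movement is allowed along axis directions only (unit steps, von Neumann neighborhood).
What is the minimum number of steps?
6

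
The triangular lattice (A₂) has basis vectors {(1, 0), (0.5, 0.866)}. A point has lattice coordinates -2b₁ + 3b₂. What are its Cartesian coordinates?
(-0.5, 2.598)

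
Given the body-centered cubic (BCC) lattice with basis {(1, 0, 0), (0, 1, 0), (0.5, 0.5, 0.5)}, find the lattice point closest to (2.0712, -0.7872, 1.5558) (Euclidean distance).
(2, -1, 2)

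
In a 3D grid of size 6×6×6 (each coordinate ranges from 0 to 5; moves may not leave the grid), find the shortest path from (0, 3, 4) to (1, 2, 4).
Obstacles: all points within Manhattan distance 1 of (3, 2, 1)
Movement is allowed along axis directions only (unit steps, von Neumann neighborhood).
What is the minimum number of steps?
2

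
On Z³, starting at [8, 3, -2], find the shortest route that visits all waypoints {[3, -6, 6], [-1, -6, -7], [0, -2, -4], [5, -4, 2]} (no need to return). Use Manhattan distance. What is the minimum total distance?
47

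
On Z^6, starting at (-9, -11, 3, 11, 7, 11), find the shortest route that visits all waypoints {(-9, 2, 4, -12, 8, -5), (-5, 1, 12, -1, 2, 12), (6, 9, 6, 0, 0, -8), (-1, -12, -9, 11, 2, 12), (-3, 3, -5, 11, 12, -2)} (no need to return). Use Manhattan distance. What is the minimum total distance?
213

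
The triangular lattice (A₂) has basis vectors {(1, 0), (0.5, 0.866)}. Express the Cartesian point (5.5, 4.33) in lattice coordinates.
3b₁ + 5b₂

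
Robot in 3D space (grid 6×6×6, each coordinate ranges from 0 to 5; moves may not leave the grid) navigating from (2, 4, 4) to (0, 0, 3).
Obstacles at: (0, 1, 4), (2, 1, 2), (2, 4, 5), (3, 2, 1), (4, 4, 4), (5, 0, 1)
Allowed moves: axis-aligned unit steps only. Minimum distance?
7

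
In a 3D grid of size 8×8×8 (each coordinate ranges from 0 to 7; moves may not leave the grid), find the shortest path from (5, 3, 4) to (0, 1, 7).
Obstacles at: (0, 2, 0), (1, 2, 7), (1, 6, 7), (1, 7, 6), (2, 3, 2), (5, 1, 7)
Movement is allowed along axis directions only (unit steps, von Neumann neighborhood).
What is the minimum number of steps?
10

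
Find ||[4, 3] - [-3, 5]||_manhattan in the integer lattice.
9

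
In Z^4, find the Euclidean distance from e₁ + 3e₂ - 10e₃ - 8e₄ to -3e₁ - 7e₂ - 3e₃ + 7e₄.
19.7484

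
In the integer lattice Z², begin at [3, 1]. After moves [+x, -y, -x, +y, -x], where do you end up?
(2, 1)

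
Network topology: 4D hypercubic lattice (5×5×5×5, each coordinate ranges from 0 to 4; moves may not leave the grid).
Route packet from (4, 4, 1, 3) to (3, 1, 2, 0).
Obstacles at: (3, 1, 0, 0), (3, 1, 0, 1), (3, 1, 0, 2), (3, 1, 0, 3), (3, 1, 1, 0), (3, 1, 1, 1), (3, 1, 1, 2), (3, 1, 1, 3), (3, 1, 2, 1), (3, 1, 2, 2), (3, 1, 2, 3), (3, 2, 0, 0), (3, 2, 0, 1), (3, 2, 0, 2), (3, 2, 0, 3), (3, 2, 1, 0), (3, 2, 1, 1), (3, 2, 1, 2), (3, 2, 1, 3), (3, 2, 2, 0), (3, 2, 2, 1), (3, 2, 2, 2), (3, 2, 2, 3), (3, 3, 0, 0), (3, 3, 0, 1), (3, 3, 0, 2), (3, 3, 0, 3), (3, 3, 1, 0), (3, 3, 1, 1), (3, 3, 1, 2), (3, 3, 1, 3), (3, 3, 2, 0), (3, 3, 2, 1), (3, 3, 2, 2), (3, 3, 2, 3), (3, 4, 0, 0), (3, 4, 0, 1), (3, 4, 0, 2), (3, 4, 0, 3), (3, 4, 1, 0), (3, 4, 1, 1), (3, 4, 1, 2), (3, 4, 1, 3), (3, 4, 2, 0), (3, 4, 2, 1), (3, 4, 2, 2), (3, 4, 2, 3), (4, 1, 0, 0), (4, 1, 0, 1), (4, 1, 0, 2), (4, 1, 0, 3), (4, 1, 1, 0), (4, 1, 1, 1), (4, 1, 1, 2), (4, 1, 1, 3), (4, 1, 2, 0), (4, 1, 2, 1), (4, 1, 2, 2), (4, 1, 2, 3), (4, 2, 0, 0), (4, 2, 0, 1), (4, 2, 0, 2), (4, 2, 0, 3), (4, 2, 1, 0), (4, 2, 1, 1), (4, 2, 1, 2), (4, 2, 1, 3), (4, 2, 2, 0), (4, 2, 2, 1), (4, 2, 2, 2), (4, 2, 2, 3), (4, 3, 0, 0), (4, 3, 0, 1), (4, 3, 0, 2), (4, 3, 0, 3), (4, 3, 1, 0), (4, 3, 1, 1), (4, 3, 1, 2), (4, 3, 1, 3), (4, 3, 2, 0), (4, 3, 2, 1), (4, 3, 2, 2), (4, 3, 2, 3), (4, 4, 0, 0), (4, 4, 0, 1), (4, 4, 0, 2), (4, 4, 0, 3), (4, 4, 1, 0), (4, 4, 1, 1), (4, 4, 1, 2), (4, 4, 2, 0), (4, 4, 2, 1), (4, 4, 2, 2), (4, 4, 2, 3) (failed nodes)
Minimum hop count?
12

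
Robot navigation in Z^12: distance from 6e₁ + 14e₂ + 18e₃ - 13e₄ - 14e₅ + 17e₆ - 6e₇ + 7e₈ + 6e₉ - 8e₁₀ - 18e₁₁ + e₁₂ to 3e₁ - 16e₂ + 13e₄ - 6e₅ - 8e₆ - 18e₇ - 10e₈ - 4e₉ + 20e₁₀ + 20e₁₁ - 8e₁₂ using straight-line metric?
73.7564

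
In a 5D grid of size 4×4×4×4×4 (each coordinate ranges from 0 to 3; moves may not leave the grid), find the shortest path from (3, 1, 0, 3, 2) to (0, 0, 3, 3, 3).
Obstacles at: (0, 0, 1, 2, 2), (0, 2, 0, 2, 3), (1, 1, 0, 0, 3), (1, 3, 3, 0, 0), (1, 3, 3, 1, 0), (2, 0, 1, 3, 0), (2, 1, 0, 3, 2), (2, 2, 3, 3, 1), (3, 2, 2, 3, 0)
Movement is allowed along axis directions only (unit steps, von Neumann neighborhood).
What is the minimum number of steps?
8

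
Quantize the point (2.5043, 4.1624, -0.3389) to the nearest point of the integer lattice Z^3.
(3, 4, 0)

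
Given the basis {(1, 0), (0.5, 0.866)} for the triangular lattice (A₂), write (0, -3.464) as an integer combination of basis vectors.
2b₁ - 4b₂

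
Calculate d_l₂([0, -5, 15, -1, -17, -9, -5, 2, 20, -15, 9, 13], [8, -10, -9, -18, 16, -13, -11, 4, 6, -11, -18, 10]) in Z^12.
55.2178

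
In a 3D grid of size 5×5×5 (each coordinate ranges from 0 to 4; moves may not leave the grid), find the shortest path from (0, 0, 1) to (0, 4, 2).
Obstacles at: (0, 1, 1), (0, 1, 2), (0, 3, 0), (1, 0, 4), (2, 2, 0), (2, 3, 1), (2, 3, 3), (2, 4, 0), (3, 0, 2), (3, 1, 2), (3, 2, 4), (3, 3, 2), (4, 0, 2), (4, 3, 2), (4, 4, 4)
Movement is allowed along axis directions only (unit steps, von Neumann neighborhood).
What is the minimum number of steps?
7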